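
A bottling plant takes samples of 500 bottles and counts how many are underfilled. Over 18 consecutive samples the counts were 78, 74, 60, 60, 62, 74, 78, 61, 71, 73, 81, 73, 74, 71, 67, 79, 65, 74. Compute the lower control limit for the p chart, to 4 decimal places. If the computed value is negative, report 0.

p̄ = Σdᵢ / (k·n) = 1275 / (18 × 500) = 0.14167
LCL = p̄ − 3·√(p̄(1−p̄)/n) = 0.14167 − 3 × 0.01559 = 0.09488

0.0949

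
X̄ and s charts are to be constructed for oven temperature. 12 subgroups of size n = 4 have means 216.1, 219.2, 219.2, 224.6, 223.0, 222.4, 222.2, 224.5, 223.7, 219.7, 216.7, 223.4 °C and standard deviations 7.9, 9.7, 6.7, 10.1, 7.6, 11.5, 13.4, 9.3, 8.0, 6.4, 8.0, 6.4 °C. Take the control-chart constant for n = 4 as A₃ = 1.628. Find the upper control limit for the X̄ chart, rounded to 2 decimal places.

235.47

X̄̄ = (216.1 + 219.2 + 219.2 + 224.6 + 223.0 + 222.4 + 222.2 + 224.5 + 223.7 + 219.7 + 216.7 + 223.4) / 12 = 221.2250
s̄ = (7.9 + 9.7 + 6.7 + 10.1 + 7.6 + 11.5 + 13.4 + 9.3 + 8.0 + 6.4 + 8.0 + 6.4) / 12 = 8.7500
UCL = X̄̄ + A₃·s̄ = 221.2250 + 1.628 × 8.7500 = 235.4700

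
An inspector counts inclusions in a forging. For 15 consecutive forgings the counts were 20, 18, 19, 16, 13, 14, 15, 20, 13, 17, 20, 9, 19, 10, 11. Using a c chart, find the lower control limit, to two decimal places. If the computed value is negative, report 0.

c̄ = (20 + 18 + 19 + 16 + 13 + 14 + 15 + 20 + 13 + 17 + 20 + 9 + 19 + 10 + 11) / 15 = 234 / 15 = 15.6000
LCL = c̄ − 3√c̄ = 15.6000 − 3 × 3.9497 = 3.7509

3.75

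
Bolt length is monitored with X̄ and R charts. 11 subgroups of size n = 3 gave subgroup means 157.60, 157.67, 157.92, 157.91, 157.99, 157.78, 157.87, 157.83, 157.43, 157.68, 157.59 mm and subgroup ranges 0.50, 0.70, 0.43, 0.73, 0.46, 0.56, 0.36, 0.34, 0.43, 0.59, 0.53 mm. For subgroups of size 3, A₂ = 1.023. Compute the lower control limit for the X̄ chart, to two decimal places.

X̄̄ = (157.60 + 157.67 + 157.92 + 157.91 + 157.99 + 157.78 + 157.87 + 157.83 + 157.43 + 157.68 + 157.59) / 11 = 1735.2700 / 11 = 157.7518
R̄ = (0.50 + 0.70 + 0.43 + 0.73 + 0.46 + 0.56 + 0.36 + 0.34 + 0.43 + 0.59 + 0.53) / 11 = 5.6300 / 11 = 0.5118
LCL = X̄̄ − A₂·R̄ = 157.7518 − 1.023 × 0.5118 = 157.2282

157.23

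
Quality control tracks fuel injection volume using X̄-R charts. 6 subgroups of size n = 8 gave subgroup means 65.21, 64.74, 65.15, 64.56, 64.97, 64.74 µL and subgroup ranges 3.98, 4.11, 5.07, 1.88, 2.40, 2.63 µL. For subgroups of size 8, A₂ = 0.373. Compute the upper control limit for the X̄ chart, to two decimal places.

66.14

X̄̄ = (65.21 + 64.74 + 65.15 + 64.56 + 64.97 + 64.74) / 6 = 389.3700 / 6 = 64.8950
R̄ = (3.98 + 4.11 + 5.07 + 1.88 + 2.40 + 2.63) / 6 = 20.0700 / 6 = 3.3450
UCL = X̄̄ + A₂·R̄ = 64.8950 + 0.373 × 3.3450 = 66.1427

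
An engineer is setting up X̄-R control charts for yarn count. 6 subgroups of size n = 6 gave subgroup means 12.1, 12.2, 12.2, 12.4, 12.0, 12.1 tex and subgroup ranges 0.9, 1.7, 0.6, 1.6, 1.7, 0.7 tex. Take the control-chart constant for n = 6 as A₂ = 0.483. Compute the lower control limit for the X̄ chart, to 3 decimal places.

X̄̄ = (12.1 + 12.2 + 12.2 + 12.4 + 12.0 + 12.1) / 6 = 73.0000 / 6 = 12.1667
R̄ = (0.9 + 1.7 + 0.6 + 1.6 + 1.7 + 0.7) / 6 = 7.2000 / 6 = 1.2000
LCL = X̄̄ − A₂·R̄ = 12.1667 − 0.483 × 1.2000 = 11.5871

11.587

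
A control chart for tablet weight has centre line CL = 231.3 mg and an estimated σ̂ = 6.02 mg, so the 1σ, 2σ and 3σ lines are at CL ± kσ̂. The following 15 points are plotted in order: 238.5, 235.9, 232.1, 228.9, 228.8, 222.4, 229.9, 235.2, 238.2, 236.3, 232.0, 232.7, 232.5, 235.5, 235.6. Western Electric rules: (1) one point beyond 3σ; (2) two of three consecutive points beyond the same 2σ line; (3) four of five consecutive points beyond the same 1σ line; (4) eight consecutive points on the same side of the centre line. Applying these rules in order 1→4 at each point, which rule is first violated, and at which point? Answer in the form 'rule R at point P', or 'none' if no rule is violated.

rule 4 at point 15

Zone of each point (C = within 1σ̂, B = 1σ̂–2σ̂, A = 2σ̂–3σ̂, * = beyond 3σ̂; sign = side of CL): 1:+B, 2:+C, 3:+C, 4:-C, 5:-C, 6:-B, 7:-C, 8:+C, 9:+B, 10:+C, 11:+C, 12:+C, 13:+C, 14:+C, 15:+C
Rule 4 (eight consecutive points on the same side of the centre line) is satisfied at point 15.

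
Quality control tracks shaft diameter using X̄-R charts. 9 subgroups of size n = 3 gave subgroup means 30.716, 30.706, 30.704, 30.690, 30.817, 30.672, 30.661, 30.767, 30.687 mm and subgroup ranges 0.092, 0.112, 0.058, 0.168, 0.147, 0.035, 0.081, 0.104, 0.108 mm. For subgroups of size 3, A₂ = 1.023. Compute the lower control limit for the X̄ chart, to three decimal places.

30.610

X̄̄ = (30.716 + 30.706 + 30.704 + 30.690 + 30.817 + 30.672 + 30.661 + 30.767 + 30.687) / 9 = 276.4200 / 9 = 30.7133
R̄ = (0.092 + 0.112 + 0.058 + 0.168 + 0.147 + 0.035 + 0.081 + 0.104 + 0.108) / 9 = 0.9050 / 9 = 0.1006
LCL = X̄̄ − A₂·R̄ = 30.7133 − 1.023 × 0.1006 = 30.6105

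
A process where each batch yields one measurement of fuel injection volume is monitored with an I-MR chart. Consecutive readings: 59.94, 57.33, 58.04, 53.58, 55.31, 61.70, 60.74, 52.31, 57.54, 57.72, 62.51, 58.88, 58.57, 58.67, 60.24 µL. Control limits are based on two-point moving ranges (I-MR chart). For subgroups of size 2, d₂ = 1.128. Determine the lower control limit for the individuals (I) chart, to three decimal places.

50.398

X̄ = (59.94 + 57.33 + 58.04 + 53.58 + 55.31 + 61.70 + 60.74 + 52.31 + 57.54 + 57.72 + 62.51 + 58.88 + 58.57 + 58.67 + 60.24) / 15 = 58.2053
Moving ranges: 2.61, 0.71, 4.46, 1.73, 6.39, 0.96, 8.43, 5.23, 0.18, 4.79, 3.63, 0.31, 0.10, 1.57; M̄R̄ = 41.1000 / 14 = 2.9357
LCL = X̄ − 3·M̄R̄/d₂ = 58.2053 − 3 × 2.9357 / 1.128 = 50.3976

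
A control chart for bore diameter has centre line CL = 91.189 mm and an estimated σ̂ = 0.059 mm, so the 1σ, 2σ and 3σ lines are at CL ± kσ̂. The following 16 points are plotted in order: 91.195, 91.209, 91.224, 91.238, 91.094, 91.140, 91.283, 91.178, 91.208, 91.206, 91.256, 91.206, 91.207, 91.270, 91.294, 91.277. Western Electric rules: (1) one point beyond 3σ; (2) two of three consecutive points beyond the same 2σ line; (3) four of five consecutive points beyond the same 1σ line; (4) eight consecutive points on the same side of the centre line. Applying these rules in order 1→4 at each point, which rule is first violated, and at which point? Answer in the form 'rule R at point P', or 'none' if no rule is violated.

rule 4 at point 16

Zone of each point (C = within 1σ̂, B = 1σ̂–2σ̂, A = 2σ̂–3σ̂, * = beyond 3σ̂; sign = side of CL): 1:+C, 2:+C, 3:+C, 4:+C, 5:-B, 6:-C, 7:+B, 8:-C, 9:+C, 10:+C, 11:+B, 12:+C, 13:+C, 14:+B, 15:+B, 16:+B
Rule 4 (eight consecutive points on the same side of the centre line) is satisfied at point 16.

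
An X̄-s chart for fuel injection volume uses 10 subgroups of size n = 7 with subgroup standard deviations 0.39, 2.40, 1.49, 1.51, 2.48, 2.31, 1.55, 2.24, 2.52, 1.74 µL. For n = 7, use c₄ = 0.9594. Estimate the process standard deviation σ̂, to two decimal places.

s̄ = (0.39 + 2.40 + 1.49 + 1.51 + 2.48 + 2.31 + 1.55 + 2.24 + 2.52 + 1.74) / 10 = 1.8630
σ̂ = s̄ / c₄ = 1.8630 / 0.9594 = 1.9418

1.94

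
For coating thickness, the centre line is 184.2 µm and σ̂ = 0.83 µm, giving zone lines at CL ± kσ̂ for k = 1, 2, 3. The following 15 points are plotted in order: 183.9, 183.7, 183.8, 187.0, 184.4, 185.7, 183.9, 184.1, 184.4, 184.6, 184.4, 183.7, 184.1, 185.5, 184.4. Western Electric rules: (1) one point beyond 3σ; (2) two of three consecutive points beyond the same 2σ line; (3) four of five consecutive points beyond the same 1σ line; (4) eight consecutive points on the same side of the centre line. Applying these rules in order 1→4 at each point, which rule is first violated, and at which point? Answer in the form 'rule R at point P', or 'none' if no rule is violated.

Zone of each point (C = within 1σ̂, B = 1σ̂–2σ̂, A = 2σ̂–3σ̂, * = beyond 3σ̂; sign = side of CL): 1:-C, 2:-C, 3:-C, 4:+*, 5:+C, 6:+B, 7:-C, 8:-C, 9:+C, 10:+C, 11:+C, 12:-C, 13:-C, 14:+B, 15:+C
Rule 1 (one point beyond the 3σ limits) is satisfied at point 4.

rule 1 at point 4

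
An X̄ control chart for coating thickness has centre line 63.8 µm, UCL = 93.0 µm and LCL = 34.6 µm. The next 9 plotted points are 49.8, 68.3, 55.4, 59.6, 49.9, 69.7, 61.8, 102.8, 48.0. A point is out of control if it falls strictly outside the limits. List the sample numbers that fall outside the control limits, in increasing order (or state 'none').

Compare each point to [34.6, 93.0]: sample 8 = 102.8 > UCL.

8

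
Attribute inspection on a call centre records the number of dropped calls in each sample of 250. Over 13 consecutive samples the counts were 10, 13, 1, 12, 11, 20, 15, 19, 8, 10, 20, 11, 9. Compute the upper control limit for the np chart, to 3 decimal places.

22.463

p̄ = Σdᵢ / (k·n) = 159 / (13 × 250) = 0.04892
UCL = np̄ + 3·√(np̄(1−p̄)) = 12.2308 + 3 × √(12.2308×0.95108) = 12.2308 + 3 × 3.4106 = 22.4627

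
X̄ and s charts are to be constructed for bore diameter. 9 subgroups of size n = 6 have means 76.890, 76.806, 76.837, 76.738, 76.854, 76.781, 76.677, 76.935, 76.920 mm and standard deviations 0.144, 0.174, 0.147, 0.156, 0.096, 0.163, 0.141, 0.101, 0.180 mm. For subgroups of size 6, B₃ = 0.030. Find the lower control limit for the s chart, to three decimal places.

s̄ = (0.144 + 0.174 + 0.147 + 0.156 + 0.096 + 0.163 + 0.141 + 0.101 + 0.180) / 9 = 0.1447
LCL_s = B₃·s̄ = 0.030 × 0.1447 = 0.0043

0.004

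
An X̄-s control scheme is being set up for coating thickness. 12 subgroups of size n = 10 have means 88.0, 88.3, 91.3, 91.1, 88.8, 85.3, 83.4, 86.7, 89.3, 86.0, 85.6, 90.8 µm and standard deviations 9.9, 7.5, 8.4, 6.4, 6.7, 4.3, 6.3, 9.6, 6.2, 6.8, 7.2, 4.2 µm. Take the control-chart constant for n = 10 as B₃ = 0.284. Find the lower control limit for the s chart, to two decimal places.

s̄ = (9.9 + 7.5 + 8.4 + 6.4 + 6.7 + 4.3 + 6.3 + 9.6 + 6.2 + 6.8 + 7.2 + 4.2) / 12 = 6.9583
LCL_s = B₃·s̄ = 0.284 × 6.9583 = 1.9762

1.98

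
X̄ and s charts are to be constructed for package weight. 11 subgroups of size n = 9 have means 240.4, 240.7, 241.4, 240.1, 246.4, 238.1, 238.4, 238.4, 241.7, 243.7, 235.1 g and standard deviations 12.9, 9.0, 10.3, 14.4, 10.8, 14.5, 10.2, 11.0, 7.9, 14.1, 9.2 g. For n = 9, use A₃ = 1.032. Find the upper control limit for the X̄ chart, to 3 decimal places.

252.062

X̄̄ = (240.4 + 240.7 + 241.4 + 240.1 + 246.4 + 238.1 + 238.4 + 238.4 + 241.7 + 243.7 + 235.1) / 11 = 240.4000
s̄ = (12.9 + 9.0 + 10.3 + 14.4 + 10.8 + 14.5 + 10.2 + 11.0 + 7.9 + 14.1 + 9.2) / 11 = 11.3000
UCL = X̄̄ + A₃·s̄ = 240.4000 + 1.032 × 11.3000 = 252.0616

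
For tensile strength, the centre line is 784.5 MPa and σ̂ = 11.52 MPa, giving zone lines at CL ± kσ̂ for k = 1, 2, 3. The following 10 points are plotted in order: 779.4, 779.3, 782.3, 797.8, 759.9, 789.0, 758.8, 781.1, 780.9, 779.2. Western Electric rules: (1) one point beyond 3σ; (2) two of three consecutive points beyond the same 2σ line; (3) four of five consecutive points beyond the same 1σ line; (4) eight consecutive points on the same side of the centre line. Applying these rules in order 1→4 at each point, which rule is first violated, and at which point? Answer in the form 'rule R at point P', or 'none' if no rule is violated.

Zone of each point (C = within 1σ̂, B = 1σ̂–2σ̂, A = 2σ̂–3σ̂, * = beyond 3σ̂; sign = side of CL): 1:-C, 2:-C, 3:-C, 4:+B, 5:-A, 6:+C, 7:-A, 8:-C, 9:-C, 10:-C
Rule 2 (two of three consecutive points beyond the same 2σ limit) is satisfied at point 7.

rule 2 at point 7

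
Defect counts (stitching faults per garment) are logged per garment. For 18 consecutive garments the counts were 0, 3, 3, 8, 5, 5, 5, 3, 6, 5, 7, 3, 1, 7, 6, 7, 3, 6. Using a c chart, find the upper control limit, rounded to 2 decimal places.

c̄ = (0 + 3 + 3 + 8 + 5 + 5 + 5 + 3 + 6 + 5 + 7 + 3 + 1 + 7 + 6 + 7 + 3 + 6) / 18 = 83 / 18 = 4.6111
UCL = c̄ + 3√c̄ = 4.6111 + 3 × √4.6111 = 4.6111 + 3 × 2.1473 = 11.0532

11.05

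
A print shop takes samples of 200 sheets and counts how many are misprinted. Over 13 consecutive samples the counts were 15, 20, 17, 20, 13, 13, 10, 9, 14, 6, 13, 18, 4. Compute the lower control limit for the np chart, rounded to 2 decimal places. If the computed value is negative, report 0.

p̄ = Σdᵢ / (k·n) = 172 / (13 × 200) = 0.06615
LCL = np̄ − 3·√(np̄(1−p̄)) = 13.2308 − 3 × 3.5150 = 2.6857

2.69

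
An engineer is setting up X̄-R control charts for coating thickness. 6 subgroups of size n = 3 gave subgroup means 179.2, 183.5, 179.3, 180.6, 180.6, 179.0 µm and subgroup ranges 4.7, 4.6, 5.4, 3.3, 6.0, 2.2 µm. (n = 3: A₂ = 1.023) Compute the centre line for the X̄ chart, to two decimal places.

180.37

X̄̄ = (179.2 + 183.5 + 179.3 + 180.6 + 180.6 + 179.0) / 6 = 1082.2000 / 6 = 180.3667
CL = X̄̄ = 180.3667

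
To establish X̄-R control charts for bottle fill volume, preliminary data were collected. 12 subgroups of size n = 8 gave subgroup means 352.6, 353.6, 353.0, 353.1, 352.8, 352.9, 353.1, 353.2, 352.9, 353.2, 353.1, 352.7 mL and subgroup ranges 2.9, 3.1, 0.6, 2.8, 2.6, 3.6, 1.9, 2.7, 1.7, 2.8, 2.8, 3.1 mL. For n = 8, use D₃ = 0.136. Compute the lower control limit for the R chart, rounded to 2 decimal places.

0.35

R̄ = (2.9 + 3.1 + 0.6 + 2.8 + 2.6 + 3.6 + 1.9 + 2.7 + 1.7 + 2.8 + 2.8 + 3.1) / 12 = 30.6000 / 12 = 2.5500
LCL_R = D₃·R̄ = 0.136 × 2.5500 = 0.3468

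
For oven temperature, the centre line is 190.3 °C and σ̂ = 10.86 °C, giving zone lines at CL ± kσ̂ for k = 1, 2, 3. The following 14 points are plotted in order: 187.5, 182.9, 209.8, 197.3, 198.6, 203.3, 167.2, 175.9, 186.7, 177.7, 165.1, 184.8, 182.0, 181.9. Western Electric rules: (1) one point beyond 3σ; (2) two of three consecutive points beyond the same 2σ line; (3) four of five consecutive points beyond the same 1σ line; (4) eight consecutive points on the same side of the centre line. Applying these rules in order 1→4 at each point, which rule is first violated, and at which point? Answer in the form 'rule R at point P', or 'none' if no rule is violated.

Zone of each point (C = within 1σ̂, B = 1σ̂–2σ̂, A = 2σ̂–3σ̂, * = beyond 3σ̂; sign = side of CL): 1:-C, 2:-C, 3:+B, 4:+C, 5:+C, 6:+B, 7:-A, 8:-B, 9:-C, 10:-B, 11:-A, 12:-C, 13:-C, 14:-C
Rule 3 (four of five consecutive points beyond the same 1σ limit) is satisfied at point 11.

rule 3 at point 11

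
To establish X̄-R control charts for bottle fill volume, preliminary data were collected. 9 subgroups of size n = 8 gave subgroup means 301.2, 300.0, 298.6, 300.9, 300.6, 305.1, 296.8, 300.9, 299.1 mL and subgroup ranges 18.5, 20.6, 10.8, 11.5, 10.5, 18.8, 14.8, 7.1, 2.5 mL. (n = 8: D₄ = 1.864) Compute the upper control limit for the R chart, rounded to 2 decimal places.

R̄ = (18.5 + 20.6 + 10.8 + 11.5 + 10.5 + 18.8 + 14.8 + 7.1 + 2.5) / 9 = 115.1000 / 9 = 12.7889
UCL_R = D₄·R̄ = 1.864 × 12.7889 = 23.8385

23.84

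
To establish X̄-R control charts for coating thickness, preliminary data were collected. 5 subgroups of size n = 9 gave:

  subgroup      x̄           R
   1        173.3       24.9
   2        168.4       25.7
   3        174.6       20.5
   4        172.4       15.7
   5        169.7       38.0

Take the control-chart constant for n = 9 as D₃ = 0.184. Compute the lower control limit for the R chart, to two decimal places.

4.59

R̄ = (24.9 + 25.7 + 20.5 + 15.7 + 38.0) / 5 = 124.8000 / 5 = 24.9600
LCL_R = D₃·R̄ = 0.184 × 24.9600 = 4.5926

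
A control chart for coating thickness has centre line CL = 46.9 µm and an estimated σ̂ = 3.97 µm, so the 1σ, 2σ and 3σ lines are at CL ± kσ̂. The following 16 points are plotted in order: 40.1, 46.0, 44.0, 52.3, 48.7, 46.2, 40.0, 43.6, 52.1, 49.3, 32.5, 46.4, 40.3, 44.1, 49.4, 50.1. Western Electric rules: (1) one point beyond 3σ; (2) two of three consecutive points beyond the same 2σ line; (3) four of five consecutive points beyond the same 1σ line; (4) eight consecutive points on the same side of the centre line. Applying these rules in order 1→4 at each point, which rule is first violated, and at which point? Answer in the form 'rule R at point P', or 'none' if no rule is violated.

rule 1 at point 11

Zone of each point (C = within 1σ̂, B = 1σ̂–2σ̂, A = 2σ̂–3σ̂, * = beyond 3σ̂; sign = side of CL): 1:-B, 2:-C, 3:-C, 4:+B, 5:+C, 6:-C, 7:-B, 8:-C, 9:+B, 10:+C, 11:-*, 12:-C, 13:-B, 14:-C, 15:+C, 16:+C
Rule 1 (one point beyond the 3σ limits) is satisfied at point 11.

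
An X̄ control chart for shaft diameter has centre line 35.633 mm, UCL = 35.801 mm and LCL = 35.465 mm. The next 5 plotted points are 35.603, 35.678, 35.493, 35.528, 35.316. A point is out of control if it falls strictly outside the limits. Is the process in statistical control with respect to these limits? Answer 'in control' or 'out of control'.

Compare each point to [35.465, 35.801]: sample 5 = 35.316 < LCL.

out of control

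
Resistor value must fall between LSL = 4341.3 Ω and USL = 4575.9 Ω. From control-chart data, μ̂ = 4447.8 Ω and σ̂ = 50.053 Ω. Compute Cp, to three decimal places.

Cp = (USL − LSL) / (6σ̂) = (4575.9 − 4341.3) / (6 × 50.053) = 234.6000 / 300.3180 = 0.7812

0.781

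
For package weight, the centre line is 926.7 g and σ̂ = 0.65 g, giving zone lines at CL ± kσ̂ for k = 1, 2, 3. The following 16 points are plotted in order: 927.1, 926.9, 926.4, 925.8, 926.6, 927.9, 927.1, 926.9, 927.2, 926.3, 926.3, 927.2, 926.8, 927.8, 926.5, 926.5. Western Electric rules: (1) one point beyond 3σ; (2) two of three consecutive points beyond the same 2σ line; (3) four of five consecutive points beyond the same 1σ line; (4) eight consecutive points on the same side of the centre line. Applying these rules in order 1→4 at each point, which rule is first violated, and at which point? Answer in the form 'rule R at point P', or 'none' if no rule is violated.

none

Zone of each point (C = within 1σ̂, B = 1σ̂–2σ̂, A = 2σ̂–3σ̂, * = beyond 3σ̂; sign = side of CL): 1:+C, 2:+C, 3:-C, 4:-B, 5:-C, 6:+B, 7:+C, 8:+C, 9:+C, 10:-C, 11:-C, 12:+C, 13:+C, 14:+B, 15:-C, 16:-C
No rule fires across all 16 points.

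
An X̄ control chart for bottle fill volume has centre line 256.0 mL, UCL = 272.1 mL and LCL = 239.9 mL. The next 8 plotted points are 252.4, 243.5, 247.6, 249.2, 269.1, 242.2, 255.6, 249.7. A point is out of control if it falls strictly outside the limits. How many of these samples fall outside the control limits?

All 8 points lie within [239.9, 272.1].

0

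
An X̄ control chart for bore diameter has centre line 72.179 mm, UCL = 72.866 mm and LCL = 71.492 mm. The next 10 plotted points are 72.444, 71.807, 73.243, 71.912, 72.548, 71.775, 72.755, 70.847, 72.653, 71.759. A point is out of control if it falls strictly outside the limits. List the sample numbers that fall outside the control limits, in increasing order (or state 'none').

Compare each point to [71.492, 72.866]: sample 3 = 73.243 > UCL; sample 8 = 70.847 < LCL.

3, 8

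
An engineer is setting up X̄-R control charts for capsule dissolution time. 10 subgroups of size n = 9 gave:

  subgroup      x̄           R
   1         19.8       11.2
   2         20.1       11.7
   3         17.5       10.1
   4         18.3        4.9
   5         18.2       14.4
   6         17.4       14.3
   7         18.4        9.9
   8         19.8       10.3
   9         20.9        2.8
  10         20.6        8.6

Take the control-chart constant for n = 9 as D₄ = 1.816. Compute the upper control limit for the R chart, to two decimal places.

R̄ = (11.2 + 11.7 + 10.1 + 4.9 + 14.4 + 14.3 + 9.9 + 10.3 + 2.8 + 8.6) / 10 = 98.2000 / 10 = 9.8200
UCL_R = D₄·R̄ = 1.816 × 9.8200 = 17.8331

17.83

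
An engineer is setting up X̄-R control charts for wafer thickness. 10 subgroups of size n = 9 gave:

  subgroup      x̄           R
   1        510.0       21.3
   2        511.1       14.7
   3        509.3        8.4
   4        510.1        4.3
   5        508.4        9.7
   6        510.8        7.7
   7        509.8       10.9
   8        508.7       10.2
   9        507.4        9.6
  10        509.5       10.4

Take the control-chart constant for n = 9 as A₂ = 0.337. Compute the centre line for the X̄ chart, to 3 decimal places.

509.510

X̄̄ = (510.0 + 511.1 + 509.3 + 510.1 + 508.4 + 510.8 + 509.8 + 508.7 + 507.4 + 509.5) / 10 = 5095.1000 / 10 = 509.5100
CL = X̄̄ = 509.5100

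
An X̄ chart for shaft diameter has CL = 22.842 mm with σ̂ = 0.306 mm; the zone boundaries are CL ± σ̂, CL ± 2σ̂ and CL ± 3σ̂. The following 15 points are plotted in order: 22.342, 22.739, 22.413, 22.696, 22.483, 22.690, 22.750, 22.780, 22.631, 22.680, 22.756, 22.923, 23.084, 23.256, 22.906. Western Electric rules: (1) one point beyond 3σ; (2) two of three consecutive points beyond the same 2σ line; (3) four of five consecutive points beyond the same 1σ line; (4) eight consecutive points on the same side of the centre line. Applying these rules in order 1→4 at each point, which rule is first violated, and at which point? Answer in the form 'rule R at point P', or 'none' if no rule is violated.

rule 4 at point 8

Zone of each point (C = within 1σ̂, B = 1σ̂–2σ̂, A = 2σ̂–3σ̂, * = beyond 3σ̂; sign = side of CL): 1:-B, 2:-C, 3:-B, 4:-C, 5:-B, 6:-C, 7:-C, 8:-C, 9:-C, 10:-C, 11:-C, 12:+C, 13:+C, 14:+B, 15:+C
Rule 4 (eight consecutive points on the same side of the centre line) is satisfied at point 8.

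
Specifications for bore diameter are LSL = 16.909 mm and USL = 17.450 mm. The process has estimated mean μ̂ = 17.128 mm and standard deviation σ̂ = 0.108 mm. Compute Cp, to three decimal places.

Cp = (USL − LSL) / (6σ̂) = (17.450 − 16.909) / (6 × 0.108) = 0.5410 / 0.6480 = 0.8349

0.835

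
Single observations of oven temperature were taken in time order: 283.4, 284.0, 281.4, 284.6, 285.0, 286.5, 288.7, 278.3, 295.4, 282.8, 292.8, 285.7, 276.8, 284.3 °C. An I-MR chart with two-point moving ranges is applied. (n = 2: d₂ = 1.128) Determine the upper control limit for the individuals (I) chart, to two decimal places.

302.18

X̄ = (283.4 + 284.0 + 281.4 + 284.6 + 285.0 + 286.5 + 288.7 + 278.3 + 295.4 + 282.8 + 292.8 + 285.7 + 276.8 + 284.3) / 14 = 284.9786
Moving ranges: 0.6, 2.6, 3.2, 0.4, 1.5, 2.2, 10.4, 17.1, 12.6, 10.0, 7.1, 8.9, 7.5; M̄R̄ = 84.1000 / 13 = 6.4692
UCL = X̄ + 3·M̄R̄/d₂ = 284.9786 + 3 × 6.4692 / 1.128 = 302.1840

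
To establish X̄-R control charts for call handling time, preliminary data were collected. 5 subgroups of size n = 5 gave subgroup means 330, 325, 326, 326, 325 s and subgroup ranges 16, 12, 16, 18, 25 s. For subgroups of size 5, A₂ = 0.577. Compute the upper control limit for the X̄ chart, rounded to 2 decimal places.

336.44

X̄̄ = (330 + 325 + 326 + 326 + 325) / 5 = 1632.0000 / 5 = 326.4000
R̄ = (16 + 12 + 16 + 18 + 25) / 5 = 87.0000 / 5 = 17.4000
UCL = X̄̄ + A₂·R̄ = 326.4000 + 0.577 × 17.4000 = 336.4398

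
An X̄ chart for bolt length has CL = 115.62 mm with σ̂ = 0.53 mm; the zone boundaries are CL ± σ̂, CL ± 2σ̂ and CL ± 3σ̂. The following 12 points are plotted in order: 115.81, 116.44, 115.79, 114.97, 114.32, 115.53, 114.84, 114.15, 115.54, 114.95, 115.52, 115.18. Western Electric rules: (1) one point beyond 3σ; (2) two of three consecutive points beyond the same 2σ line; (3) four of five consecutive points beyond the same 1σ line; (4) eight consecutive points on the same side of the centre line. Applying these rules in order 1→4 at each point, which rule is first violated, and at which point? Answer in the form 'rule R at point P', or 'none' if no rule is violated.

rule 3 at point 8

Zone of each point (C = within 1σ̂, B = 1σ̂–2σ̂, A = 2σ̂–3σ̂, * = beyond 3σ̂; sign = side of CL): 1:+C, 2:+B, 3:+C, 4:-B, 5:-A, 6:-C, 7:-B, 8:-A, 9:-C, 10:-B, 11:-C, 12:-C
Rule 3 (four of five consecutive points beyond the same 1σ limit) is satisfied at point 8.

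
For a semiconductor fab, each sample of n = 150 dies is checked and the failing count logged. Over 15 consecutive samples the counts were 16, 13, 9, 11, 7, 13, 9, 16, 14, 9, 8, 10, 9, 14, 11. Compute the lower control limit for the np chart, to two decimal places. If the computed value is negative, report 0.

1.58

p̄ = Σdᵢ / (k·n) = 169 / (15 × 150) = 0.07511
LCL = np̄ − 3·√(np̄(1−p̄)) = 11.2667 − 3 × 3.2281 = 1.5825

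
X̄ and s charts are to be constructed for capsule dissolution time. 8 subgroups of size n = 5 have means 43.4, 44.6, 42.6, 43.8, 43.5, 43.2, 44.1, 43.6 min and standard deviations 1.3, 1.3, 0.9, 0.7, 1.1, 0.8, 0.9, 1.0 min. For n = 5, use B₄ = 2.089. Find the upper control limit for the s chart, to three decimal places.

2.089

s̄ = (1.3 + 1.3 + 0.9 + 0.7 + 1.1 + 0.8 + 0.9 + 1.0) / 8 = 1.0000
UCL_s = B₄·s̄ = 2.089 × 1.0000 = 2.0890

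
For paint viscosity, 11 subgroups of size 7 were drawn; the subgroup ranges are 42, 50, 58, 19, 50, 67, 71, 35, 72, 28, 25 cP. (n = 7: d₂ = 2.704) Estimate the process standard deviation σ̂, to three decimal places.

R̄ = (42 + 50 + 58 + 19 + 50 + 67 + 71 + 35 + 72 + 28 + 25) / 11 = 47.0000
σ̂ = R̄ / d₂ = 47.0000 / 2.704 = 17.3817

17.382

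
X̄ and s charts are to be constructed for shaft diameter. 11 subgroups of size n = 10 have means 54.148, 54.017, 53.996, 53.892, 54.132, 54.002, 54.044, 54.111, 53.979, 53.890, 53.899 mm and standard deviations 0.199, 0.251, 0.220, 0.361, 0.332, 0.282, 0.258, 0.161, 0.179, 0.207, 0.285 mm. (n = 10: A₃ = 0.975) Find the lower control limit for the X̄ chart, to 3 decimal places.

53.768

X̄̄ = (54.148 + 54.017 + 53.996 + 53.892 + 54.132 + 54.002 + 54.044 + 54.111 + 53.979 + 53.890 + 53.899) / 11 = 54.0100
s̄ = (0.199 + 0.251 + 0.220 + 0.361 + 0.332 + 0.282 + 0.258 + 0.161 + 0.179 + 0.207 + 0.285) / 11 = 0.2486
LCL = X̄̄ − A₃·s̄ = 54.0100 − 0.975 × 0.2486 = 53.7676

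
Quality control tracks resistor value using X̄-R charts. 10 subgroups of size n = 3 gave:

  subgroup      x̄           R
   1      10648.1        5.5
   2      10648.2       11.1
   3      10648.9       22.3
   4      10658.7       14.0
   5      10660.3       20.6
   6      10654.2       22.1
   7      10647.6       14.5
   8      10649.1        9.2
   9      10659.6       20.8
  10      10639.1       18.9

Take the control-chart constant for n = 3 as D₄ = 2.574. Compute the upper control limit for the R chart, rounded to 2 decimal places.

40.93

R̄ = (5.5 + 11.1 + 22.3 + 14.0 + 20.6 + 22.1 + 14.5 + 9.2 + 20.8 + 18.9) / 10 = 159.0000 / 10 = 15.9000
UCL_R = D₄·R̄ = 2.574 × 15.9000 = 40.9266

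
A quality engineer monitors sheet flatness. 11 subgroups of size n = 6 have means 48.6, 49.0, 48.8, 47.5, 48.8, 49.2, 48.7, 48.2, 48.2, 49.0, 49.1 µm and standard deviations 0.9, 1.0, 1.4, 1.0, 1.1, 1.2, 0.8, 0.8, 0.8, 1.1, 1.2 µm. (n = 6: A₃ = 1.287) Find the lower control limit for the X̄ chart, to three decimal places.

47.323

X̄̄ = (48.6 + 49.0 + 48.8 + 47.5 + 48.8 + 49.2 + 48.7 + 48.2 + 48.2 + 49.0 + 49.1) / 11 = 48.6455
s̄ = (0.9 + 1.0 + 1.4 + 1.0 + 1.1 + 1.2 + 0.8 + 0.8 + 0.8 + 1.1 + 1.2) / 11 = 1.0273
LCL = X̄̄ − A₃·s̄ = 48.6455 − 1.287 × 1.0273 = 47.3234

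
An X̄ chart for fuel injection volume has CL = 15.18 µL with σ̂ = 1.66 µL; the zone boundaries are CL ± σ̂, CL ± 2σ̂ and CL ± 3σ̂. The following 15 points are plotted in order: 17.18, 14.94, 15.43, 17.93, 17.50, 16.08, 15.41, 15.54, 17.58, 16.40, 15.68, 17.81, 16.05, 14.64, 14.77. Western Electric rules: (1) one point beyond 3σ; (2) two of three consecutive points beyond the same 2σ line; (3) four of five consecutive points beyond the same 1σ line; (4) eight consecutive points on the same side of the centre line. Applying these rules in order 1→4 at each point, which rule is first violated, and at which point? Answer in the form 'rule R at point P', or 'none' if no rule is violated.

Zone of each point (C = within 1σ̂, B = 1σ̂–2σ̂, A = 2σ̂–3σ̂, * = beyond 3σ̂; sign = side of CL): 1:+B, 2:-C, 3:+C, 4:+B, 5:+B, 6:+C, 7:+C, 8:+C, 9:+B, 10:+C, 11:+C, 12:+B, 13:+C, 14:-C, 15:-C
Rule 4 (eight consecutive points on the same side of the centre line) is satisfied at point 10.

rule 4 at point 10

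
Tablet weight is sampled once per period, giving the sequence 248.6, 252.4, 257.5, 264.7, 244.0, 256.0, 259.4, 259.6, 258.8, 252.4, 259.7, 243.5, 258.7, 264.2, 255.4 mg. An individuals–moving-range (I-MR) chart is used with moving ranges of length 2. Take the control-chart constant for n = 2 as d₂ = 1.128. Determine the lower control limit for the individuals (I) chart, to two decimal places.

X̄ = (248.6 + 252.4 + 257.5 + 264.7 + 244.0 + 256.0 + 259.4 + 259.6 + 258.8 + 252.4 + 259.7 + 243.5 + 258.7 + 264.2 + 255.4) / 15 = 255.6600
Moving ranges: 3.8, 5.1, 7.2, 20.7, 12.0, 3.4, 0.2, 0.8, 6.4, 7.3, 16.2, 15.2, 5.5, 8.8; M̄R̄ = 112.6000 / 14 = 8.0429
LCL = X̄ − 3·M̄R̄/d₂ = 255.6600 − 3 × 8.0429 / 1.128 = 234.2694

234.27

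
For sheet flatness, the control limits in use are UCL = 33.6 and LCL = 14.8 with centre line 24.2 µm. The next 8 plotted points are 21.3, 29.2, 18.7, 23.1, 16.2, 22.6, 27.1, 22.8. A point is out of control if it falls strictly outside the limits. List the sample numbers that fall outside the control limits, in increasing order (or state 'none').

All 8 points lie within [14.8, 33.6].

none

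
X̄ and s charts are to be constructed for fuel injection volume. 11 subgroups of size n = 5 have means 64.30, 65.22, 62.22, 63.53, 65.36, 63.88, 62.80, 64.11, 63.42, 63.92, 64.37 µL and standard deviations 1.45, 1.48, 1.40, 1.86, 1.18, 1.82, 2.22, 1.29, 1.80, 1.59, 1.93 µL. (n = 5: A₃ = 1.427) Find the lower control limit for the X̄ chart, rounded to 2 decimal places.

X̄̄ = (64.30 + 65.22 + 62.22 + 63.53 + 65.36 + 63.88 + 62.80 + 64.11 + 63.42 + 63.92 + 64.37) / 11 = 63.9209
s̄ = (1.45 + 1.48 + 1.40 + 1.86 + 1.18 + 1.82 + 2.22 + 1.29 + 1.80 + 1.59 + 1.93) / 11 = 1.6382
LCL = X̄̄ − A₃·s̄ = 63.9209 − 1.427 × 1.6382 = 61.5832

61.58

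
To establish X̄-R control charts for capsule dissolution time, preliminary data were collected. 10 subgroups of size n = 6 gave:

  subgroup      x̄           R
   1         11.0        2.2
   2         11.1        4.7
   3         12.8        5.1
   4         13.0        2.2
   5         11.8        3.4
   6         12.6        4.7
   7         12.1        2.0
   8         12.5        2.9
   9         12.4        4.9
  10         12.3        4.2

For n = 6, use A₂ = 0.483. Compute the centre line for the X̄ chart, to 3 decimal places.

12.160

X̄̄ = (11.0 + 11.1 + 12.8 + 13.0 + 11.8 + 12.6 + 12.1 + 12.5 + 12.4 + 12.3) / 10 = 121.6000 / 10 = 12.1600
CL = X̄̄ = 12.1600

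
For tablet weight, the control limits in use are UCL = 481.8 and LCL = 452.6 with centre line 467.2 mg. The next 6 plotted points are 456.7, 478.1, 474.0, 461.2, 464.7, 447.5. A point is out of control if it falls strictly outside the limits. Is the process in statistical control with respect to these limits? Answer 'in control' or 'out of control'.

Compare each point to [452.6, 481.8]: sample 6 = 447.5 < LCL.

out of control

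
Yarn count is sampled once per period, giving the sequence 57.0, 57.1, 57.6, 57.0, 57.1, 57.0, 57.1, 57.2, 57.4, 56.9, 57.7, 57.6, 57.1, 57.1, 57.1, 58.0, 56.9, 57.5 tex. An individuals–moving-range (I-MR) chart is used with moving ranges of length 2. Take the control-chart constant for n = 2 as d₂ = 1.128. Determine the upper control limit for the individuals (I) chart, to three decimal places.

58.230

X̄ = (57.0 + 57.1 + 57.6 + 57.0 + 57.1 + 57.0 + 57.1 + 57.2 + 57.4 + 56.9 + 57.7 + 57.6 + 57.1 + 57.1 + 57.1 + 58.0 + 56.9 + 57.5) / 18 = 57.2444
Moving ranges: 0.1, 0.5, 0.6, 0.1, 0.1, 0.1, 0.1, 0.2, 0.5, 0.8, 0.1, 0.5, 0.0, 0.0, 0.9, 1.1, 0.6; M̄R̄ = 6.3000 / 17 = 0.3706
UCL = X̄ + 3·M̄R̄/d₂ = 57.2444 + 3 × 0.3706 / 1.128 = 58.2301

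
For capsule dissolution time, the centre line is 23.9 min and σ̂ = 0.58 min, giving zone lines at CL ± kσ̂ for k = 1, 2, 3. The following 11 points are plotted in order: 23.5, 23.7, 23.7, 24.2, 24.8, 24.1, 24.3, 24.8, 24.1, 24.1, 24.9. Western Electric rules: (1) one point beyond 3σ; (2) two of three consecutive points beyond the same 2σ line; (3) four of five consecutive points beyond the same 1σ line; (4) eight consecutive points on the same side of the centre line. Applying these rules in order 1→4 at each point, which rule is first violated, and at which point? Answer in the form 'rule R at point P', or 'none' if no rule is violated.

Zone of each point (C = within 1σ̂, B = 1σ̂–2σ̂, A = 2σ̂–3σ̂, * = beyond 3σ̂; sign = side of CL): 1:-C, 2:-C, 3:-C, 4:+C, 5:+B, 6:+C, 7:+C, 8:+B, 9:+C, 10:+C, 11:+B
Rule 4 (eight consecutive points on the same side of the centre line) is satisfied at point 11.

rule 4 at point 11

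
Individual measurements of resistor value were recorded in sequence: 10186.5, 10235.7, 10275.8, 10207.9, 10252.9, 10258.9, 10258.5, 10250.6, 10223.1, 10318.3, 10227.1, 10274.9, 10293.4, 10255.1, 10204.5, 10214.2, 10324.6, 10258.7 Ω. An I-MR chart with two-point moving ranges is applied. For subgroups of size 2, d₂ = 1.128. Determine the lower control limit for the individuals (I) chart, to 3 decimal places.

X̄ = (10186.5 + 10235.7 + 10275.8 + 10207.9 + 10252.9 + 10258.9 + 10258.5 + 10250.6 + 10223.1 + 10318.3 + 10227.1 + 10274.9 + 10293.4 + 10255.1 + 10204.5 + 10214.2 + 10324.6 + 10258.7) / 18 = 10251.1500
Moving ranges: 49.2, 40.1, 67.9, 45.0, 6.0, 0.4, 7.9, 27.5, 95.2, 91.2, 47.8, 18.5, 38.3, 50.6, 9.7, 110.4, 65.9; M̄R̄ = 771.6000 / 17 = 45.3882
LCL = X̄ − 3·M̄R̄/d₂ = 10251.1500 − 3 × 45.3882 / 1.128 = 10130.4366

10130.437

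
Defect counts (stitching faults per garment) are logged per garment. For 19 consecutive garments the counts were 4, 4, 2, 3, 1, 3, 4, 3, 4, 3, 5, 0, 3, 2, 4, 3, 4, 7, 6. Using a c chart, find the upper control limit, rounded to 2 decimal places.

c̄ = (4 + 4 + 2 + 3 + 1 + 3 + 4 + 3 + 4 + 3 + 5 + 0 + 3 + 2 + 4 + 3 + 4 + 7 + 6) / 19 = 65 / 19 = 3.4211
UCL = c̄ + 3√c̄ = 3.4211 + 3 × √3.4211 = 3.4211 + 3 × 1.8496 = 8.9699

8.97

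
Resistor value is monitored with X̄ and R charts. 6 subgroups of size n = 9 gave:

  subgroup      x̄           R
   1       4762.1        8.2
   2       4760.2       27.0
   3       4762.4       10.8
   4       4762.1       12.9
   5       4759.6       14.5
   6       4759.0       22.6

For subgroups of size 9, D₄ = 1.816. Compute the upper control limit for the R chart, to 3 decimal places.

R̄ = (8.2 + 27.0 + 10.8 + 12.9 + 14.5 + 22.6) / 6 = 96.0000 / 6 = 16.0000
UCL_R = D₄·R̄ = 1.816 × 16.0000 = 29.0560

29.056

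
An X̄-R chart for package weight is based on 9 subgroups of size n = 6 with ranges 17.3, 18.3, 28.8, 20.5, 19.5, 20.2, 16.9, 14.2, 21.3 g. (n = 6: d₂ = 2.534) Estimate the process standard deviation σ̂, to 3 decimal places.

7.761

R̄ = (17.3 + 18.3 + 28.8 + 20.5 + 19.5 + 20.2 + 16.9 + 14.2 + 21.3) / 9 = 19.6667
σ̂ = R̄ / d₂ = 19.6667 / 2.534 = 7.7611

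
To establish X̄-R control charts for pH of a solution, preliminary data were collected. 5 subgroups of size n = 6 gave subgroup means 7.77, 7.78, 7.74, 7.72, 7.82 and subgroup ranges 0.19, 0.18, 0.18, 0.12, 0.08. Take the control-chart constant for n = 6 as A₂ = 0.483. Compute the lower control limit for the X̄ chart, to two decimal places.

7.69

X̄̄ = (7.77 + 7.78 + 7.74 + 7.72 + 7.82) / 5 = 38.8300 / 5 = 7.7660
R̄ = (0.19 + 0.18 + 0.18 + 0.12 + 0.08) / 5 = 0.7500 / 5 = 0.1500
LCL = X̄̄ − A₂·R̄ = 7.7660 − 0.483 × 0.1500 = 7.6936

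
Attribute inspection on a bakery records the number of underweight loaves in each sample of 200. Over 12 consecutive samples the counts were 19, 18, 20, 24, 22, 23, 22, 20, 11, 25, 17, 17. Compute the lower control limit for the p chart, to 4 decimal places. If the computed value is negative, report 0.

p̄ = Σdᵢ / (k·n) = 238 / (12 × 200) = 0.09917
LCL = p̄ − 3·√(p̄(1−p̄)/n) = 0.09917 − 3 × 0.02113 = 0.03576

0.0358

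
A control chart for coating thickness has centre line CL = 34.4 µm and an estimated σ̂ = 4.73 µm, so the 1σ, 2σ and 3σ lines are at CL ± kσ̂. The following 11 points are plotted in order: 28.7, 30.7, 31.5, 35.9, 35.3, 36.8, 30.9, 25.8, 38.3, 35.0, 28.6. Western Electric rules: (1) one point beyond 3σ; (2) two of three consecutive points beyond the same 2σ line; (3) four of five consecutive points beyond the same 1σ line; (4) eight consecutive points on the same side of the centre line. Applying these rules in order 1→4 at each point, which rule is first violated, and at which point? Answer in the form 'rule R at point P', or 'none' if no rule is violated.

Zone of each point (C = within 1σ̂, B = 1σ̂–2σ̂, A = 2σ̂–3σ̂, * = beyond 3σ̂; sign = side of CL): 1:-B, 2:-C, 3:-C, 4:+C, 5:+C, 6:+C, 7:-C, 8:-B, 9:+C, 10:+C, 11:-B
No rule fires across all 11 points.

none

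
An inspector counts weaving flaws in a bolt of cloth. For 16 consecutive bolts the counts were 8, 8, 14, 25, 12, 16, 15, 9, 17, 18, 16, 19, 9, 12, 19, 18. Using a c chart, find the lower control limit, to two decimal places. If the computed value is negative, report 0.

c̄ = (8 + 8 + 14 + 25 + 12 + 16 + 15 + 9 + 17 + 18 + 16 + 19 + 9 + 12 + 19 + 18) / 16 = 235 / 16 = 14.6875
LCL = c̄ − 3√c̄ = 14.6875 − 3 × 3.8324 = 3.1902

3.19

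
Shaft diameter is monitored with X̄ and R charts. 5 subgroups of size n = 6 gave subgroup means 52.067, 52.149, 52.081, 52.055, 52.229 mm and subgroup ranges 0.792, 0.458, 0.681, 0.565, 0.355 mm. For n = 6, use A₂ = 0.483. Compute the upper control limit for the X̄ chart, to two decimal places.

X̄̄ = (52.067 + 52.149 + 52.081 + 52.055 + 52.229) / 5 = 260.5810 / 5 = 52.1162
R̄ = (0.792 + 0.458 + 0.681 + 0.565 + 0.355) / 5 = 2.8510 / 5 = 0.5702
UCL = X̄̄ + A₂·R̄ = 52.1162 + 0.483 × 0.5702 = 52.3916

52.39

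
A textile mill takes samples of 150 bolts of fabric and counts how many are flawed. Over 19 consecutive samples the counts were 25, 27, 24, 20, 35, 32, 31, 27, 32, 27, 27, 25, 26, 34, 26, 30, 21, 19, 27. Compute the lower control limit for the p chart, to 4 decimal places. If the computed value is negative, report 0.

0.0865

p̄ = Σdᵢ / (k·n) = 515 / (19 × 150) = 0.18070
LCL = p̄ − 3·√(p̄(1−p̄)/n) = 0.18070 − 3 × 0.03142 = 0.08645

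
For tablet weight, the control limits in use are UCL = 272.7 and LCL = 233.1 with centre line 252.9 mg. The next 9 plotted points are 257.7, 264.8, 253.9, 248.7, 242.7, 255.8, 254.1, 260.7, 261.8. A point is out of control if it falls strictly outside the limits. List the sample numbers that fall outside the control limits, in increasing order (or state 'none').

All 9 points lie within [233.1, 272.7].

none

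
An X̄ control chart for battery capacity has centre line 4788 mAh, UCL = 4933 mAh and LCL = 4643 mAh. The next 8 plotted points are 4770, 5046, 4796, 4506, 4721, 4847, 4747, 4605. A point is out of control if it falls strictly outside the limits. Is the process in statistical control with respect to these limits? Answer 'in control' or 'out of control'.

Compare each point to [4643, 4933]: sample 2 = 5046 > UCL; sample 4 = 4506 < LCL; sample 8 = 4605 < LCL.

out of control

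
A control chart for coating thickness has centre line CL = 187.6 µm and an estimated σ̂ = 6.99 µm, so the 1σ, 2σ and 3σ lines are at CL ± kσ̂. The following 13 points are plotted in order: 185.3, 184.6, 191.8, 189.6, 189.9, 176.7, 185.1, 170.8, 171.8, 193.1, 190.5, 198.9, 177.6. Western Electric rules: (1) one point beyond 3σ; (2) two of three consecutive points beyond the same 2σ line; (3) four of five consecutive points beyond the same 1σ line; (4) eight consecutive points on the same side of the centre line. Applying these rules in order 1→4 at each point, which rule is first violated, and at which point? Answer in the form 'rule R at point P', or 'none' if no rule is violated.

rule 2 at point 9

Zone of each point (C = within 1σ̂, B = 1σ̂–2σ̂, A = 2σ̂–3σ̂, * = beyond 3σ̂; sign = side of CL): 1:-C, 2:-C, 3:+C, 4:+C, 5:+C, 6:-B, 7:-C, 8:-A, 9:-A, 10:+C, 11:+C, 12:+B, 13:-B
Rule 2 (two of three consecutive points beyond the same 2σ limit) is satisfied at point 9.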